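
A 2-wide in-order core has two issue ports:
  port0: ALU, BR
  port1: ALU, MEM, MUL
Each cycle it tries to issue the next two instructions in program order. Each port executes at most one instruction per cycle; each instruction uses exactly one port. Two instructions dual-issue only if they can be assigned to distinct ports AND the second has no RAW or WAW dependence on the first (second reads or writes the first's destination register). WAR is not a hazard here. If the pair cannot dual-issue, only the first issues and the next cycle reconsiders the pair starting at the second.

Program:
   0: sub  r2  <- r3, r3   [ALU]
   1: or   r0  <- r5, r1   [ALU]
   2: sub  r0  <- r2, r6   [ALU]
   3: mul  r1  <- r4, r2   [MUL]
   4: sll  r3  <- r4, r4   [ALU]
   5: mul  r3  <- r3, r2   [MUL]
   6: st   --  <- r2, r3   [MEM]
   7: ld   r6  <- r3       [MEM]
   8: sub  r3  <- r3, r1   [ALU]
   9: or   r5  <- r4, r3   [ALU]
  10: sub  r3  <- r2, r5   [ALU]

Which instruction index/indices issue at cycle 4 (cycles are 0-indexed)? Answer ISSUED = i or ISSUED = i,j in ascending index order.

ISSUED = 6

[0] i0/i1  sub;or  -- 2-wide
[1] i2/i3  sub;mul  -- 2-wide
[2] i4  sll  -- RAW+WAW r3
[3] i5  mul  -- no-port MUL/MEM
[4] i6  st  -- no-port MEM/MEM
[5] i7/i8  ld;sub  -- 2-wide
[6] i9  or  -- RAW r5
[7] i10  sub  -- tail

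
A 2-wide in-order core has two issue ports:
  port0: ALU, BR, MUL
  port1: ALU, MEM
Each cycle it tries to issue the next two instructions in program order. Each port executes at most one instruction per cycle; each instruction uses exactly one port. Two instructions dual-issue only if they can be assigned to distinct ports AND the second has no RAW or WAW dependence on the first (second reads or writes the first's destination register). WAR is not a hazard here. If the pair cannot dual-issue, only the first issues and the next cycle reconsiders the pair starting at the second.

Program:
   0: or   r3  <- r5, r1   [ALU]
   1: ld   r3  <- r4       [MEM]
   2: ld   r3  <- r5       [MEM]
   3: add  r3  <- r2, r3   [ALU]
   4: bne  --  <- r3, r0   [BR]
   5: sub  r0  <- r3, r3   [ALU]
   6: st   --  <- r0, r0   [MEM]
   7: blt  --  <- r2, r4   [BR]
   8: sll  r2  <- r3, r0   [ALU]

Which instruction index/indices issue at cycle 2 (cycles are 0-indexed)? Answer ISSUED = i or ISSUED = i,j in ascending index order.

[0] i0  or.ALU  -- WAW r3
[1] i1  ld.MEM  -- no-port MEM/MEM
[2] i2  ld.MEM  -- RAW+WAW r3
[3] i3  add.ALU  -- RAW r3
[4] i4/i5  bne.BR;sub.ALU  -- dual
[5] i6/i7  st.MEM;blt.BR  -- dual
[6] i8  sll.ALU  -- tail

ISSUED = 2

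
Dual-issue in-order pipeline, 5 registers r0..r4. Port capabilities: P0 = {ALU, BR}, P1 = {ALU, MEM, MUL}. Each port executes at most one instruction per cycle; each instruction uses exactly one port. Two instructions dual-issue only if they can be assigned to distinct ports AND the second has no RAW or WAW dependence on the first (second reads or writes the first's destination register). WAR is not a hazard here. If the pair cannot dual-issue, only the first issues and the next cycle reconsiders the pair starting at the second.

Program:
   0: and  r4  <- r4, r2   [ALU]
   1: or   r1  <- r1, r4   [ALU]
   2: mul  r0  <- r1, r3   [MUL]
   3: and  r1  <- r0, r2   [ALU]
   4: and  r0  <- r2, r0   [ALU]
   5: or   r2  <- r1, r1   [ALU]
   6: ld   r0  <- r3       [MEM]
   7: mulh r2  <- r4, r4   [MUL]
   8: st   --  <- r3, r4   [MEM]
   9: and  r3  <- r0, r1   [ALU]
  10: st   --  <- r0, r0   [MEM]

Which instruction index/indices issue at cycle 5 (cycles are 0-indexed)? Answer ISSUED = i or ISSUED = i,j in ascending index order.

ISSUED = 7

  cy0 -> i0 (and) RAW r4
  cy1 -> i1 (or) RAW r1
  cy2 -> i2 (mul) RAW r0
  cy3 -> i3+i4 (and/and) dual
  cy4 -> i5+i6 (or/ld) dual
  cy5 -> i7 (mulh) no-port MUL/MEM
  cy6 -> i8+i9 (st/and) dual
  cy7 -> i10 (st) tail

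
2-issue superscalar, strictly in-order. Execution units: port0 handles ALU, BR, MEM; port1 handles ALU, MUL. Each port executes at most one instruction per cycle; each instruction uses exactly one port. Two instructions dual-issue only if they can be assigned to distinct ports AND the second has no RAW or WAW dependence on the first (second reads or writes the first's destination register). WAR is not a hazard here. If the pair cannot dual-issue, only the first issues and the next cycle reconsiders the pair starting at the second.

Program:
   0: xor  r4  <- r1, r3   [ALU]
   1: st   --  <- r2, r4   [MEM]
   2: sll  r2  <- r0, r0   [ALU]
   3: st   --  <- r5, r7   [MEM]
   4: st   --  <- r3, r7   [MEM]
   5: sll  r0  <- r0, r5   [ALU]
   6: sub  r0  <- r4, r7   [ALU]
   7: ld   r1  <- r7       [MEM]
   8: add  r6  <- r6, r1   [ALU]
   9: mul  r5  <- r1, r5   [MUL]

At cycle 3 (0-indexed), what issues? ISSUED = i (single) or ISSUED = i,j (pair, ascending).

ISSUED = 4,5

  cy0 -> i0 (xor.ALU) RAW r4
  cy1 -> i1/i2 (st.MEM+sll.ALU) pair
  cy2 -> i3 (st.MEM) no-port MEM/MEM
  cy3 -> i4/i5 (st.MEM+sll.ALU) pair
  cy4 -> i6/i7 (sub.ALU+ld.MEM) pair
  cy5 -> i8/i9 (add.ALU+mul.MUL) pair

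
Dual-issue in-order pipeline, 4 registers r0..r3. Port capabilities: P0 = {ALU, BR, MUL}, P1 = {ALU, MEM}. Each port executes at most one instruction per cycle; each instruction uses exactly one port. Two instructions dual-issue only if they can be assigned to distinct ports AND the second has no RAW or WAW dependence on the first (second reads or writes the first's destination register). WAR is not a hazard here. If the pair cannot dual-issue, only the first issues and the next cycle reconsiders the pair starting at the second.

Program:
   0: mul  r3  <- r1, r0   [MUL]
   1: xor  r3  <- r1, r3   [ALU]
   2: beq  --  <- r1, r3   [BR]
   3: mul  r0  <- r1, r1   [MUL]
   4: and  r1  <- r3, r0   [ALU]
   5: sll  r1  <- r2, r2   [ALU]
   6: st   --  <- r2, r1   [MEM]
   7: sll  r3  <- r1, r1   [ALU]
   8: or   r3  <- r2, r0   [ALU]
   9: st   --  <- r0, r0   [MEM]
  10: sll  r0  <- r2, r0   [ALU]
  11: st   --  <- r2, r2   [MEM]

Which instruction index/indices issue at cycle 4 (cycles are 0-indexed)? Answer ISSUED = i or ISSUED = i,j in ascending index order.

ISSUED = 4

t=0 i0:mul ; RAW+WAW r3
t=1 i1:xor ; RAW r3
t=2 i2:beq ; no-port BR/MUL
t=3 i3:mul ; RAW r0
t=4 i4:and ; WAW r1
t=5 i5:sll ; RAW r1
t=6 i6/i7:st sll ; pair
t=7 i8/i9:or st ; pair
t=8 i10/i11:sll st ; pair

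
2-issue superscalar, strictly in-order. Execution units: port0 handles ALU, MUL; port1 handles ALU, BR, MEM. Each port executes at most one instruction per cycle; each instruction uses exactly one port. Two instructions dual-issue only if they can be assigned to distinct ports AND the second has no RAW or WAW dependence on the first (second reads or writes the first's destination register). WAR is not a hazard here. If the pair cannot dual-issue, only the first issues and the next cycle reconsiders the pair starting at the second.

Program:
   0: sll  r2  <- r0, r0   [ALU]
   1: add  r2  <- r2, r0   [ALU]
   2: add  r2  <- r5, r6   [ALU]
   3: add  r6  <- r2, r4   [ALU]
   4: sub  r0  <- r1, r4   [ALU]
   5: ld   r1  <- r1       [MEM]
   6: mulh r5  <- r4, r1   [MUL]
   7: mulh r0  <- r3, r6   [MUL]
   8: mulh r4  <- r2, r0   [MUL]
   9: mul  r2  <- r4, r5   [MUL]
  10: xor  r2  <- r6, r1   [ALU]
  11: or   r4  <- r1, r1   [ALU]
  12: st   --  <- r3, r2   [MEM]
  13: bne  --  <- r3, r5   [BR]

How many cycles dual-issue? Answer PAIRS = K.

PAIRS = 2

#0 head=0: sll i0 RAW+WAW r2
#1 head=1: add i1 WAW r2
#2 head=2: add i2 RAW r2
#3 head=3: add sub i3/i4 pair
#4 head=5: ld i5 RAW r1
#5 head=6: mulh i6 no-port MUL/MUL
#6 head=7: mulh i7 no-port MUL/MUL
#7 head=8: mulh i8 no-port MUL/MUL
#8 head=9: mul i9 WAW r2
#9 head=10: xor or i10/i11 pair
#10 head=12: st i12 no-port MEM/BR
#11 head=13: bne i13 tail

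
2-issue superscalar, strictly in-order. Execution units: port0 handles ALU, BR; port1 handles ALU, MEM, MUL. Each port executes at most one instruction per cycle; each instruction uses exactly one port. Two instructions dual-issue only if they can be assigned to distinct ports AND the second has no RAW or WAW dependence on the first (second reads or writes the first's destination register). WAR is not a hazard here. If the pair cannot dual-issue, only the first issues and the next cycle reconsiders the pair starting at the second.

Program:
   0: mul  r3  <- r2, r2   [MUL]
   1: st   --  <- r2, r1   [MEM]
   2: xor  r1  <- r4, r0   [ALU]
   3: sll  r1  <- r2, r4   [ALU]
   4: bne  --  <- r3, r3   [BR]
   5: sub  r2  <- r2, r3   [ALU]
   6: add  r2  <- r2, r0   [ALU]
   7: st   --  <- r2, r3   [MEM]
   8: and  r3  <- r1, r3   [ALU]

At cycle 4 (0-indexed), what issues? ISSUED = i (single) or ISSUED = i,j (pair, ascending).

ISSUED = 6

c0: i0 mul  no-port MUL/MEM
c1: i1&i2 st xor  2-wide
c2: i3&i4 sll bne  2-wide
c3: i5 sub  RAW+WAW r2
c4: i6 add  RAW r2
c5: i7&i8 st and  2-wide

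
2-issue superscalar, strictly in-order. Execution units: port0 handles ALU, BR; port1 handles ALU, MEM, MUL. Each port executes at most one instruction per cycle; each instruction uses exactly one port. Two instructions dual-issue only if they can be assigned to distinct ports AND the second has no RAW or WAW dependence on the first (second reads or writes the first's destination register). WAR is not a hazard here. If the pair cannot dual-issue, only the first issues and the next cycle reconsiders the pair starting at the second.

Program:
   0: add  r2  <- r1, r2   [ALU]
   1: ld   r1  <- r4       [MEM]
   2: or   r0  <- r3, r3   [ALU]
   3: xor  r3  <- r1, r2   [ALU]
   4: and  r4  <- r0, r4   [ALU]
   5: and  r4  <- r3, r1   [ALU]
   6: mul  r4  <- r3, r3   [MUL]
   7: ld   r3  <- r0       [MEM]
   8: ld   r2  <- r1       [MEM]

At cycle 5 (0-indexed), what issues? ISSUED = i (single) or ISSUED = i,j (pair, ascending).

c0: i0,i1 add;ld  2-wide
c1: i2,i3 or;xor  2-wide
c2: i4 and  WAW r4
c3: i5 and  WAW r4
c4: i6 mul  no-port MUL/MEM
c5: i7 ld  no-port MEM/MEM
c6: i8 ld  tail

ISSUED = 7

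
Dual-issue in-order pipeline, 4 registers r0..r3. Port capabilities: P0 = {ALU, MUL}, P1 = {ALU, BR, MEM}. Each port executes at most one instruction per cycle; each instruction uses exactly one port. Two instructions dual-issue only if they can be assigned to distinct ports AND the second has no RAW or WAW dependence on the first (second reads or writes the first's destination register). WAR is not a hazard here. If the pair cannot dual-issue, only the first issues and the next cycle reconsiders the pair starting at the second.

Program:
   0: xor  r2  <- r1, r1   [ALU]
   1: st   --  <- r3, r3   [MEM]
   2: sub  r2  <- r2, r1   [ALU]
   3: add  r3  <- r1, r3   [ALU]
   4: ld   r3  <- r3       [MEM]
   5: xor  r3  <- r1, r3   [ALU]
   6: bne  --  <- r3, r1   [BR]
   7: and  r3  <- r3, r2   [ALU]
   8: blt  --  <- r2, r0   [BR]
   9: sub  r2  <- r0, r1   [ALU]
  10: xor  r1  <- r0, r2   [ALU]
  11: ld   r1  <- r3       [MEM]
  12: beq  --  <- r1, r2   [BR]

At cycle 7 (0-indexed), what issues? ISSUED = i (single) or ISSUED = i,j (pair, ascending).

ISSUED = 11

#0 head=0: xor st i0,i1 dual
#1 head=2: sub add i2,i3 dual
#2 head=4: ld i4 RAW+WAW r3
#3 head=5: xor i5 RAW r3
#4 head=6: bne and i6,i7 dual
#5 head=8: blt sub i8,i9 dual
#6 head=10: xor i10 WAW r1
#7 head=11: ld i11 no-port MEM/BR
#8 head=12: beq i12 tail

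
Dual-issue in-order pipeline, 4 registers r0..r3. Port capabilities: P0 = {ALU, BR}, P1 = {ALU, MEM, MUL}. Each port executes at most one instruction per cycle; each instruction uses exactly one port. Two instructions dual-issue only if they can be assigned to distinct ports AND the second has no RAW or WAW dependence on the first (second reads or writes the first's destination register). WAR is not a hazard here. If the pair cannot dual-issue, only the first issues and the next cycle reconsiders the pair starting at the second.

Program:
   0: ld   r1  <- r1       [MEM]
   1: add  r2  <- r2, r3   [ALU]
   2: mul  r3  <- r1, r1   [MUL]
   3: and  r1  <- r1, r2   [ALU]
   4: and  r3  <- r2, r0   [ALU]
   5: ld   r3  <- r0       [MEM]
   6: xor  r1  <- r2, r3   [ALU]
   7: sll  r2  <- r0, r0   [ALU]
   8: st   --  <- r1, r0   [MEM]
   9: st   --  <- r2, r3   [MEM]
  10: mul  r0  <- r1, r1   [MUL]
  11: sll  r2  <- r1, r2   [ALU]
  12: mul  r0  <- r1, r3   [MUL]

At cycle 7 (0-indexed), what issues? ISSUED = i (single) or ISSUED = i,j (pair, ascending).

#0 head=0: ld.MEM/add.ALU i0,i1 2-wide
#1 head=2: mul.MUL/and.ALU i2,i3 2-wide
#2 head=4: and.ALU i4 WAW r3
#3 head=5: ld.MEM i5 RAW r3
#4 head=6: xor.ALU/sll.ALU i6,i7 2-wide
#5 head=8: st.MEM i8 no-port MEM/MEM
#6 head=9: st.MEM i9 no-port MEM/MUL
#7 head=10: mul.MUL/sll.ALU i10,i11 2-wide
#8 head=12: mul.MUL i12 tail

ISSUED = 10,11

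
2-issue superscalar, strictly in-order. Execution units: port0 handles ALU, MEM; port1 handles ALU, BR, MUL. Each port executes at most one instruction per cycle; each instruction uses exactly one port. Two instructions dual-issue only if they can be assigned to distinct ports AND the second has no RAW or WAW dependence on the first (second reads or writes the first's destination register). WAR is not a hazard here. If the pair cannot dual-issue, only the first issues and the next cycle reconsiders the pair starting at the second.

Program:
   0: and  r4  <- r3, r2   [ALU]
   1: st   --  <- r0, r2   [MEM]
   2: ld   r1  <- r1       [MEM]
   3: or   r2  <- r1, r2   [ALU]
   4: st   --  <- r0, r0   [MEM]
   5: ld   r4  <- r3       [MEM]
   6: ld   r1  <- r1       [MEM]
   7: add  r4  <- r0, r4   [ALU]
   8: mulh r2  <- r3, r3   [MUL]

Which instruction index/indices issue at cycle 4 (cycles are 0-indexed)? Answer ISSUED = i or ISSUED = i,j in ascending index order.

t=0 i0+i1:and.ALU/st.MEM ; 2-wide
t=1 i2:ld.MEM ; RAW r1
t=2 i3+i4:or.ALU/st.MEM ; 2-wide
t=3 i5:ld.MEM ; no-port MEM/MEM
t=4 i6+i7:ld.MEM/add.ALU ; 2-wide
t=5 i8:mulh.MUL ; tail

ISSUED = 6,7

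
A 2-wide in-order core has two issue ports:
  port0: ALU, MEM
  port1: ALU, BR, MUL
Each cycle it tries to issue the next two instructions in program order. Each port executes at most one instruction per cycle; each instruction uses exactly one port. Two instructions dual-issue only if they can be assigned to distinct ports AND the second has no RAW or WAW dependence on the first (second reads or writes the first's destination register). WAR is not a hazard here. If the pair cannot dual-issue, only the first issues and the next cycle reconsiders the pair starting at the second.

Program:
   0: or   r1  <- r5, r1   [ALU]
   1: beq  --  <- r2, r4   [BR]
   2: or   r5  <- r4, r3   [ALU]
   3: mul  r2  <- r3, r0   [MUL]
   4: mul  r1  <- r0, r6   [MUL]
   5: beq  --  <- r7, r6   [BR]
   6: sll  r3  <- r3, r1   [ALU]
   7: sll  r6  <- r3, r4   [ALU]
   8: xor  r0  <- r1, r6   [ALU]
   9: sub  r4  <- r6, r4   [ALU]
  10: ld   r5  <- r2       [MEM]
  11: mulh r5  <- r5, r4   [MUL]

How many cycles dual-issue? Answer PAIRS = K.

PAIRS = 4

t=0 i0/i1:or/beq ; 2-wide
t=1 i2/i3:or/mul ; 2-wide
t=2 i4:mul ; no-port MUL/BR
t=3 i5/i6:beq/sll ; 2-wide
t=4 i7:sll ; RAW r6
t=5 i8/i9:xor/sub ; 2-wide
t=6 i10:ld ; RAW+WAW r5
t=7 i11:mulh ; tail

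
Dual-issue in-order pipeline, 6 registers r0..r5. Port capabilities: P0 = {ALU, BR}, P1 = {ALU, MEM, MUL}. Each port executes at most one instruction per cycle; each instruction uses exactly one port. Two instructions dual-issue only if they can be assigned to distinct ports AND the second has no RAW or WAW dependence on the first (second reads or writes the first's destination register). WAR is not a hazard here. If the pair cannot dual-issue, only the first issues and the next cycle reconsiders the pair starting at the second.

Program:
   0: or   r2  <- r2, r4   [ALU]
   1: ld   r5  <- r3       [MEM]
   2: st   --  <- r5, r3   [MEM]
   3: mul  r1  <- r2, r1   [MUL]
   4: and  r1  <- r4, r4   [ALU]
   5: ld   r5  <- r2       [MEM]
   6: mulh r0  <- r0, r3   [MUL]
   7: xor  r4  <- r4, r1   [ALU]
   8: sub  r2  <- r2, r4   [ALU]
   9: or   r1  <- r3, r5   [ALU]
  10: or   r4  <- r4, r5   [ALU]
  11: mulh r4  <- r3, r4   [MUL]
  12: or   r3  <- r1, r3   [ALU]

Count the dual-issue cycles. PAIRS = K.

t=0 i0&i1:or.ALU+ld.MEM ; 2-wide
t=1 i2:st.MEM ; no-port MEM/MUL
t=2 i3:mul.MUL ; WAW r1
t=3 i4&i5:and.ALU+ld.MEM ; 2-wide
t=4 i6&i7:mulh.MUL+xor.ALU ; 2-wide
t=5 i8&i9:sub.ALU+or.ALU ; 2-wide
t=6 i10:or.ALU ; RAW+WAW r4
t=7 i11&i12:mulh.MUL+or.ALU ; 2-wide

PAIRS = 5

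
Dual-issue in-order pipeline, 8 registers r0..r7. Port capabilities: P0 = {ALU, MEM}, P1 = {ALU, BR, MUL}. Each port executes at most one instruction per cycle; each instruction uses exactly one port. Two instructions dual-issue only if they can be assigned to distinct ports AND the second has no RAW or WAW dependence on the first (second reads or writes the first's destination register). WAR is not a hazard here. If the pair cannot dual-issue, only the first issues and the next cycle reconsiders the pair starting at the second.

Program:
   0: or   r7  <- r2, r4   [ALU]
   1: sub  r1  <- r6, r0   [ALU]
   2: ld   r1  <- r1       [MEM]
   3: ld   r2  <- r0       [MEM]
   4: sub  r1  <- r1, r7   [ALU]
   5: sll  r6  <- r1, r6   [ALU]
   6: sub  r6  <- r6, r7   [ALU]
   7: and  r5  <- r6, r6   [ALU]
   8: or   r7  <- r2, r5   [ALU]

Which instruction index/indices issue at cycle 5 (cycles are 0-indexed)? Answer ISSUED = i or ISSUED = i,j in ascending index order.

[0] i0+i1  or+sub  -- pair
[1] i2  ld  -- no-port MEM/MEM
[2] i3+i4  ld+sub  -- pair
[3] i5  sll  -- RAW+WAW r6
[4] i6  sub  -- RAW r6
[5] i7  and  -- RAW r5
[6] i8  or  -- tail

ISSUED = 7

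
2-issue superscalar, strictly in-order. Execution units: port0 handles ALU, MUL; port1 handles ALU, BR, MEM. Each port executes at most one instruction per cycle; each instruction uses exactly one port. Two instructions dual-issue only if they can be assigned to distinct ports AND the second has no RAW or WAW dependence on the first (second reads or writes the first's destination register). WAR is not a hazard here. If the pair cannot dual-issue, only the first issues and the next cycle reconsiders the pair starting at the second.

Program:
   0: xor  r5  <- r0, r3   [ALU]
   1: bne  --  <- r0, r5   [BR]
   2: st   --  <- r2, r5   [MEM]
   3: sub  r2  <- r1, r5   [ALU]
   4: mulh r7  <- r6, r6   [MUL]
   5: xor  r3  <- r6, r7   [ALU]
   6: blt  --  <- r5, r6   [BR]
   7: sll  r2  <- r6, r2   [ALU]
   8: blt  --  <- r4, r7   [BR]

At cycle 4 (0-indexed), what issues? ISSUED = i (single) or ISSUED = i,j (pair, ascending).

ISSUED = 5,6

#0 head=0: xor.ALU i0 RAW r5
#1 head=1: bne.BR i1 no-port BR/MEM
#2 head=2: st.MEM sub.ALU i2&i3 pair
#3 head=4: mulh.MUL i4 RAW r7
#4 head=5: xor.ALU blt.BR i5&i6 pair
#5 head=7: sll.ALU blt.BR i7&i8 pair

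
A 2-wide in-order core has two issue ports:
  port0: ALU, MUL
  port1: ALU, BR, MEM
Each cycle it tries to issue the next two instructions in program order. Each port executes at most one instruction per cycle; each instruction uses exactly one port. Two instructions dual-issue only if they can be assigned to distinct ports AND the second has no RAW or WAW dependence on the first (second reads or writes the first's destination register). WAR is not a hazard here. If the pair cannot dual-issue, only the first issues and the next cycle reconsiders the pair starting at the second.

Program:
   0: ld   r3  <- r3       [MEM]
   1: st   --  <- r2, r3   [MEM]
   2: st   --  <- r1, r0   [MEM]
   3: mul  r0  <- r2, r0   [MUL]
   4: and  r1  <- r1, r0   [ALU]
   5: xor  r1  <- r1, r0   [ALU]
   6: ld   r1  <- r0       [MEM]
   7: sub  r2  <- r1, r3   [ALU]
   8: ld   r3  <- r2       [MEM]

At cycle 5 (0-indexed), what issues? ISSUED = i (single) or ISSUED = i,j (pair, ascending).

ISSUED = 6

t=0 i0:ld ; no-port MEM/MEM
t=1 i1:st ; no-port MEM/MEM
t=2 i2&i3:st/mul ; 2-wide
t=3 i4:and ; RAW+WAW r1
t=4 i5:xor ; WAW r1
t=5 i6:ld ; RAW r1
t=6 i7:sub ; RAW r2
t=7 i8:ld ; tail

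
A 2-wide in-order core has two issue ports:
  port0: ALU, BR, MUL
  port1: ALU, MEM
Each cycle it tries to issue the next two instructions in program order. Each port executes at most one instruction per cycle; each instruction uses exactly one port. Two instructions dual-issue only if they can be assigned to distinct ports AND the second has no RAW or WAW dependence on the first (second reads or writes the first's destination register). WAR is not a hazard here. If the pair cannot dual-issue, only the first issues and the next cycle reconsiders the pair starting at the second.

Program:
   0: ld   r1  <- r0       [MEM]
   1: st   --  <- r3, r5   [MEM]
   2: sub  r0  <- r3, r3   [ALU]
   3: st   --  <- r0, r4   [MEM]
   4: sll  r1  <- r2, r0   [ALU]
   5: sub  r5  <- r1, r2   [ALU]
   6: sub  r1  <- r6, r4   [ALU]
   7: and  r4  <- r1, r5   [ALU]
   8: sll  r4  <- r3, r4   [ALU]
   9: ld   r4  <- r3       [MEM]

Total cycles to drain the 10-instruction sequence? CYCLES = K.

[0] i0  ld.MEM  -- no-port MEM/MEM
[1] i1/i2  st.MEM+sub.ALU  -- 2-wide
[2] i3/i4  st.MEM+sll.ALU  -- 2-wide
[3] i5/i6  sub.ALU+sub.ALU  -- 2-wide
[4] i7  and.ALU  -- RAW+WAW r4
[5] i8  sll.ALU  -- WAW r4
[6] i9  ld.MEM  -- tail

CYCLES = 7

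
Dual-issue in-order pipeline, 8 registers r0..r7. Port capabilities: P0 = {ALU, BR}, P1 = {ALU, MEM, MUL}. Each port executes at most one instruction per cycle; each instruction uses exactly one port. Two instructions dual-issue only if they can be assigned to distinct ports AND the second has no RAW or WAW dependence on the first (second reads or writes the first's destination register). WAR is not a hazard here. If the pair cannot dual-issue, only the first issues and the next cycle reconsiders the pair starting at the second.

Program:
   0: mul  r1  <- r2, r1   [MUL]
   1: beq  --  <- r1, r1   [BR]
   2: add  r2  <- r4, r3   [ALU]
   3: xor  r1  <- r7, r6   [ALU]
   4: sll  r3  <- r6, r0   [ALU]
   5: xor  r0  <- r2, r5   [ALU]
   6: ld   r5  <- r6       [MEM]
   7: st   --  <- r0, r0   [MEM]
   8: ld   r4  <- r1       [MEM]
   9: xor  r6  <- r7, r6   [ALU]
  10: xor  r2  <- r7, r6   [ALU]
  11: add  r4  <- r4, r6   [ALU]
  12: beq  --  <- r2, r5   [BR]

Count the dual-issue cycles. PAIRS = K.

  cy0 -> i0 (mul.MUL) RAW r1
  cy1 -> i1/i2 (beq.BR+add.ALU) pair
  cy2 -> i3/i4 (xor.ALU+sll.ALU) pair
  cy3 -> i5/i6 (xor.ALU+ld.MEM) pair
  cy4 -> i7 (st.MEM) no-port MEM/MEM
  cy5 -> i8/i9 (ld.MEM+xor.ALU) pair
  cy6 -> i10/i11 (xor.ALU+add.ALU) pair
  cy7 -> i12 (beq.BR) tail

PAIRS = 5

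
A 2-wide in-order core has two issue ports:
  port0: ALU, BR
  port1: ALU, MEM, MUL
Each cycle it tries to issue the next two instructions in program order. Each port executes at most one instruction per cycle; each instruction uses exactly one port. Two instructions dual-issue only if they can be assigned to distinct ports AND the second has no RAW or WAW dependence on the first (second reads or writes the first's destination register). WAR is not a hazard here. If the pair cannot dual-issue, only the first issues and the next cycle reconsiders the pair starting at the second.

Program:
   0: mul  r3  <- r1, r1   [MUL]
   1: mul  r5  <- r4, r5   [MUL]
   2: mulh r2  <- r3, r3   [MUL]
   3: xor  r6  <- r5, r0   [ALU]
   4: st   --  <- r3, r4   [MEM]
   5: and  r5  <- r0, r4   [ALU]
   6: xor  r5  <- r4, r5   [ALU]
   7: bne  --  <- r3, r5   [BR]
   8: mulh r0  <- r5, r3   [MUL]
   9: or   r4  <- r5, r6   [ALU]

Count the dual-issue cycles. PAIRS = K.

c0: i0 mul  no-port MUL/MUL
c1: i1 mul  no-port MUL/MUL
c2: i2&i3 mulh+xor  pair
c3: i4&i5 st+and  pair
c4: i6 xor  RAW r5
c5: i7&i8 bne+mulh  pair
c6: i9 or  tail

PAIRS = 3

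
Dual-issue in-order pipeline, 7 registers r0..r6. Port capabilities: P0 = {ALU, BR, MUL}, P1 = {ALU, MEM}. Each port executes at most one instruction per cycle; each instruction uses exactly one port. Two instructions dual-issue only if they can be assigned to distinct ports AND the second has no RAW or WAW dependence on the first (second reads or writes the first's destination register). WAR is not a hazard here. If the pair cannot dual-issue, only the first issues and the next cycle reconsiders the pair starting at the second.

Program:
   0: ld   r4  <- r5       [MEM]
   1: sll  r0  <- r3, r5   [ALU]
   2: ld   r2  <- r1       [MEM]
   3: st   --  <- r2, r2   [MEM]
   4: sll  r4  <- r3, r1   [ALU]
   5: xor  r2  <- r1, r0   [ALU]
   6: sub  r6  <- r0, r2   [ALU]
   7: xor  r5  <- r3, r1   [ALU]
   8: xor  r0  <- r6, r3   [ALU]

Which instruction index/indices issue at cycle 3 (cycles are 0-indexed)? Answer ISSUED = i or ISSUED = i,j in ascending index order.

  cy0 -> i0&i1 (ld.MEM/sll.ALU) pair
  cy1 -> i2 (ld.MEM) no-port MEM/MEM
  cy2 -> i3&i4 (st.MEM/sll.ALU) pair
  cy3 -> i5 (xor.ALU) RAW r2
  cy4 -> i6&i7 (sub.ALU/xor.ALU) pair
  cy5 -> i8 (xor.ALU) tail

ISSUED = 5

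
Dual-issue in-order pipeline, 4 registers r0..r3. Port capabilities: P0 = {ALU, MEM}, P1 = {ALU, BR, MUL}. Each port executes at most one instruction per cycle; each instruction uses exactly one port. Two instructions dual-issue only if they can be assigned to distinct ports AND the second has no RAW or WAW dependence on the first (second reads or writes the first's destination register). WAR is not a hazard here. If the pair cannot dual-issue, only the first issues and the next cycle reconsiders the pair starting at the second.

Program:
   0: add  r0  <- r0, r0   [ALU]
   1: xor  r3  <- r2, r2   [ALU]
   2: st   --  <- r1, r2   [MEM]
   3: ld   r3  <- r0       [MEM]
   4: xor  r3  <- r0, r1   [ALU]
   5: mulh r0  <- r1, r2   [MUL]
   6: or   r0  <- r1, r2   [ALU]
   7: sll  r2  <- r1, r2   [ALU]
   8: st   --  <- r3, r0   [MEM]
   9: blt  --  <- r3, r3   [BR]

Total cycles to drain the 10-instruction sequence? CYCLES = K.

0. add;xor @i0,i1  | pair
1. st @i2  | no-port MEM/MEM
2. ld @i3  | WAW r3
3. xor;mulh @i4,i5  | pair
4. or;sll @i6,i7  | pair
5. st;blt @i8,i9  | pair

CYCLES = 6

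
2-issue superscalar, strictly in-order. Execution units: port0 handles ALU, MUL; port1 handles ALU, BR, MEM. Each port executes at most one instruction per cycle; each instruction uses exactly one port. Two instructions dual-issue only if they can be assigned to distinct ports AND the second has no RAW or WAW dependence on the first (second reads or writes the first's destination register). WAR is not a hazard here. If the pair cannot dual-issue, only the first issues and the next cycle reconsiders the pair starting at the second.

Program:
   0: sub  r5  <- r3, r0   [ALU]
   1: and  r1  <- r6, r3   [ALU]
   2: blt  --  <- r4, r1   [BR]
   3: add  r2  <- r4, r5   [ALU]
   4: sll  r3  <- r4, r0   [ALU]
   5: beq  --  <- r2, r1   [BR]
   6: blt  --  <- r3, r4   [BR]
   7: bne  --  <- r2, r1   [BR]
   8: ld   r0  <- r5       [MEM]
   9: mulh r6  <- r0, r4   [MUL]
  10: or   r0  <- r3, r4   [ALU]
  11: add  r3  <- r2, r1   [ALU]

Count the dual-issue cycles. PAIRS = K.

PAIRS = 4

c0: i0/i1 sub.ALU;and.ALU  2-wide
c1: i2/i3 blt.BR;add.ALU  2-wide
c2: i4/i5 sll.ALU;beq.BR  2-wide
c3: i6 blt.BR  no-port BR/BR
c4: i7 bne.BR  no-port BR/MEM
c5: i8 ld.MEM  RAW r0
c6: i9/i10 mulh.MUL;or.ALU  2-wide
c7: i11 add.ALU  tail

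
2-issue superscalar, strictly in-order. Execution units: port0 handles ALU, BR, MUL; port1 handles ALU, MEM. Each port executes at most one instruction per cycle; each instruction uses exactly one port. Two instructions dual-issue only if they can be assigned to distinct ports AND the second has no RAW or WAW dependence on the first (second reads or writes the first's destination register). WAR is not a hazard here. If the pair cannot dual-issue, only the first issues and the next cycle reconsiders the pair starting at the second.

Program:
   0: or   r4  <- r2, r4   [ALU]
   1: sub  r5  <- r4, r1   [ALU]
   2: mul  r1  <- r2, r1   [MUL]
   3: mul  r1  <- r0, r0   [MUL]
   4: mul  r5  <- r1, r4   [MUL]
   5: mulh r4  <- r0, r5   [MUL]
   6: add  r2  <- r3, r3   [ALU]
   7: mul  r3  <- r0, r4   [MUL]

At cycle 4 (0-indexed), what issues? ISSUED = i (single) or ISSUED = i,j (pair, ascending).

t=0 i0:or.ALU ; RAW r4
t=1 i1,i2:sub.ALU+mul.MUL ; dual
t=2 i3:mul.MUL ; no-port MUL/MUL
t=3 i4:mul.MUL ; no-port MUL/MUL
t=4 i5,i6:mulh.MUL+add.ALU ; dual
t=5 i7:mul.MUL ; tail

ISSUED = 5,6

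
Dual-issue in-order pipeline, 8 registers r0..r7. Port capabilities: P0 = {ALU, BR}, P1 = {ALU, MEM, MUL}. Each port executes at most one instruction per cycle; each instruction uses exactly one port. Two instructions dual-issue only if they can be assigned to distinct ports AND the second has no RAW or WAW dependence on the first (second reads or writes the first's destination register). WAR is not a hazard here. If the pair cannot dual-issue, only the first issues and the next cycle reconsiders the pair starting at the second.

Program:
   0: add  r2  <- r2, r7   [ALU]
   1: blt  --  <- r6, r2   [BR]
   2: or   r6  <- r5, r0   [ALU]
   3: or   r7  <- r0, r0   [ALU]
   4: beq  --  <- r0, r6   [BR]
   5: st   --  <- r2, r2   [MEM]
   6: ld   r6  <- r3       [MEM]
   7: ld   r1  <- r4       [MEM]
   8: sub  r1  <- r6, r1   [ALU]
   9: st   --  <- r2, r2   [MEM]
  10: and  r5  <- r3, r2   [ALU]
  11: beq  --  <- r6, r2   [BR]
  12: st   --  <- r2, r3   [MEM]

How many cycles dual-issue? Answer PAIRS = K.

c0: i0 add.ALU  RAW r2
c1: i1&i2 blt.BR/or.ALU  pair
c2: i3&i4 or.ALU/beq.BR  pair
c3: i5 st.MEM  no-port MEM/MEM
c4: i6 ld.MEM  no-port MEM/MEM
c5: i7 ld.MEM  RAW+WAW r1
c6: i8&i9 sub.ALU/st.MEM  pair
c7: i10&i11 and.ALU/beq.BR  pair
c8: i12 st.MEM  tail

PAIRS = 4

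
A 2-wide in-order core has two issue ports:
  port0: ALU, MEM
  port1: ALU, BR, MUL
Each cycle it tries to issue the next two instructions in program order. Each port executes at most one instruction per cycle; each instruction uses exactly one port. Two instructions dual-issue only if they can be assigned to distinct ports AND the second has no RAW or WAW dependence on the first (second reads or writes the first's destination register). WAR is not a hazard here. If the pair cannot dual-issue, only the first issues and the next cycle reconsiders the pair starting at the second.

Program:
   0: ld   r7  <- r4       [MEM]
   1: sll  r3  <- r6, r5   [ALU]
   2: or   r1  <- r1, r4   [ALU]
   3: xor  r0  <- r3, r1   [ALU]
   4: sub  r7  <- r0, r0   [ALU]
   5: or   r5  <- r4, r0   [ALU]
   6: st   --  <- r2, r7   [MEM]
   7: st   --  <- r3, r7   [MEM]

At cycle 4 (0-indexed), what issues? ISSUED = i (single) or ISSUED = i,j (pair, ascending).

  cy0 -> i0/i1 (ld/sll) pair
  cy1 -> i2 (or) RAW r1
  cy2 -> i3 (xor) RAW r0
  cy3 -> i4/i5 (sub/or) pair
  cy4 -> i6 (st) no-port MEM/MEM
  cy5 -> i7 (st) tail

ISSUED = 6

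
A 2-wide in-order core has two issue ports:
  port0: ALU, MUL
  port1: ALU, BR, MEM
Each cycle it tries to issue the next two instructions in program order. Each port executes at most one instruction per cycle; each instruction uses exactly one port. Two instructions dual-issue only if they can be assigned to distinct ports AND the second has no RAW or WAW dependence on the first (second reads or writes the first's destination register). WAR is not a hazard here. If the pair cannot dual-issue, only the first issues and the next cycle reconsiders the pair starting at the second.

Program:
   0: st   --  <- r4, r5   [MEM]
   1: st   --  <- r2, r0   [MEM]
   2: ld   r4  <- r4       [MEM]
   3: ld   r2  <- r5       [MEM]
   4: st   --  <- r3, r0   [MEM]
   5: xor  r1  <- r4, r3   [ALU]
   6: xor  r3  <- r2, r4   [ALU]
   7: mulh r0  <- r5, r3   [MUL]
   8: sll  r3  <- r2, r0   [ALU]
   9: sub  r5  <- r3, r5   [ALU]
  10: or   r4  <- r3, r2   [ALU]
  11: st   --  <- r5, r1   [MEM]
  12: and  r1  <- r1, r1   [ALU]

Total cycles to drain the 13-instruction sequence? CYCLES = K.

CYCLES = 10

  cy0 -> i0 (st) no-port MEM/MEM
  cy1 -> i1 (st) no-port MEM/MEM
  cy2 -> i2 (ld) no-port MEM/MEM
  cy3 -> i3 (ld) no-port MEM/MEM
  cy4 -> i4/i5 (st;xor) dual
  cy5 -> i6 (xor) RAW r3
  cy6 -> i7 (mulh) RAW r0
  cy7 -> i8 (sll) RAW r3
  cy8 -> i9/i10 (sub;or) dual
  cy9 -> i11/i12 (st;and) dual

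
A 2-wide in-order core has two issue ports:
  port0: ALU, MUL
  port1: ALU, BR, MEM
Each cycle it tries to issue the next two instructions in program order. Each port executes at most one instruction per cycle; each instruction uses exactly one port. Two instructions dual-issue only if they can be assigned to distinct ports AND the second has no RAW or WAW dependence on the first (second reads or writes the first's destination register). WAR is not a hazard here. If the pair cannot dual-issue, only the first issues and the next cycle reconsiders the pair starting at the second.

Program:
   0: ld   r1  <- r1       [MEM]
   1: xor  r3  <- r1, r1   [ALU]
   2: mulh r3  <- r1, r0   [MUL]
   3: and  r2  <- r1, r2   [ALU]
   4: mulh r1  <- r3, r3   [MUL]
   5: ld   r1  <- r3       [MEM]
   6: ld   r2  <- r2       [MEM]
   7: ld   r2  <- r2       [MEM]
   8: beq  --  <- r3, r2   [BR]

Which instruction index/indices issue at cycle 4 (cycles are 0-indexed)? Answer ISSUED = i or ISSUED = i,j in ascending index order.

[0] i0  ld.MEM  -- RAW r1
[1] i1  xor.ALU  -- WAW r3
[2] i2&i3  mulh.MUL;and.ALU  -- pair
[3] i4  mulh.MUL  -- WAW r1
[4] i5  ld.MEM  -- no-port MEM/MEM
[5] i6  ld.MEM  -- no-port MEM/MEM
[6] i7  ld.MEM  -- no-port MEM/BR
[7] i8  beq.BR  -- tail

ISSUED = 5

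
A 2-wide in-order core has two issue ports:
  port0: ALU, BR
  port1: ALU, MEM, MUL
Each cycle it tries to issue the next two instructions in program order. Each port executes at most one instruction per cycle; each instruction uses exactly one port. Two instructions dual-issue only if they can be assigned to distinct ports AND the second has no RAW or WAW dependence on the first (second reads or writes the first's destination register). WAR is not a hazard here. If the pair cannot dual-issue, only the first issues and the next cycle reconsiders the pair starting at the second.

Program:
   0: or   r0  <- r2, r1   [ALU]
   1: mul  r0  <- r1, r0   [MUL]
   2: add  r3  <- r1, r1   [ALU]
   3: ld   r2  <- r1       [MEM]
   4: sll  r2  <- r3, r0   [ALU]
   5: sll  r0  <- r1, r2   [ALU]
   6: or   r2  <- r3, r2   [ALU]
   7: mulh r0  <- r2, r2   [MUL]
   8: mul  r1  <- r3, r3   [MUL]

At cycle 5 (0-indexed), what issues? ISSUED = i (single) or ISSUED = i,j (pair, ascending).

0. or @i0  | RAW+WAW r0
1. mul+add @i1&i2  | 2-wide
2. ld @i3  | WAW r2
3. sll @i4  | RAW r2
4. sll+or @i5&i6  | 2-wide
5. mulh @i7  | no-port MUL/MUL
6. mul @i8  | tail

ISSUED = 7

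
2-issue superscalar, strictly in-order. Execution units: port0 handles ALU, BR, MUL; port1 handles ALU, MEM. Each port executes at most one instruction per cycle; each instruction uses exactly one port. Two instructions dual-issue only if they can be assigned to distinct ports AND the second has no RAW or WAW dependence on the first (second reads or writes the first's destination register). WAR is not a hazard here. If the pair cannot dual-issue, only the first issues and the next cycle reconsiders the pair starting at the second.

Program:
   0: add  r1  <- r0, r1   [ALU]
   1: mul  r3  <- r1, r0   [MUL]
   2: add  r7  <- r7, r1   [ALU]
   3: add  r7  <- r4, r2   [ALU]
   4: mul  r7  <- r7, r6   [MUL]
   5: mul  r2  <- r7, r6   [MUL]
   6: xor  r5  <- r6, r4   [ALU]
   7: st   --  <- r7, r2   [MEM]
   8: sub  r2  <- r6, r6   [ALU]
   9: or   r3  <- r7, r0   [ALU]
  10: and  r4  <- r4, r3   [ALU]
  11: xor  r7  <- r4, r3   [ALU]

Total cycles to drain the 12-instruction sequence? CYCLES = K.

CYCLES = 9

  cy0 -> i0 (add.ALU) RAW r1
  cy1 -> i1&i2 (mul.MUL/add.ALU) dual
  cy2 -> i3 (add.ALU) RAW+WAW r7
  cy3 -> i4 (mul.MUL) no-port MUL/MUL
  cy4 -> i5&i6 (mul.MUL/xor.ALU) dual
  cy5 -> i7&i8 (st.MEM/sub.ALU) dual
  cy6 -> i9 (or.ALU) RAW r3
  cy7 -> i10 (and.ALU) RAW r4
  cy8 -> i11 (xor.ALU) tail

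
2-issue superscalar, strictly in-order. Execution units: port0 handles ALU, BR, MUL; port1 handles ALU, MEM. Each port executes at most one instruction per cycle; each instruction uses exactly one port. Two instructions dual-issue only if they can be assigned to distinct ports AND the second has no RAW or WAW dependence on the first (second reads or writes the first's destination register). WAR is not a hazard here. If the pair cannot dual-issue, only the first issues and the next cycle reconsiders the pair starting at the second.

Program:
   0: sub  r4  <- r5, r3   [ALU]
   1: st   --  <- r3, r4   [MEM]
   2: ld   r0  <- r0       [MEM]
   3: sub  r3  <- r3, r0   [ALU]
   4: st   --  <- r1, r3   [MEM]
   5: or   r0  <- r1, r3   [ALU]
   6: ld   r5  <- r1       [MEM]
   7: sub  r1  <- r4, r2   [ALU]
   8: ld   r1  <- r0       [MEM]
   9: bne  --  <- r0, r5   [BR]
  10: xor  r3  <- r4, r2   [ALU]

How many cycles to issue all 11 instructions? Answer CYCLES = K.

[0] i0  sub  -- RAW r4
[1] i1  st  -- no-port MEM/MEM
[2] i2  ld  -- RAW r0
[3] i3  sub  -- RAW r3
[4] i4,i5  st or  -- 2-wide
[5] i6,i7  ld sub  -- 2-wide
[6] i8,i9  ld bne  -- 2-wide
[7] i10  xor  -- tail

CYCLES = 8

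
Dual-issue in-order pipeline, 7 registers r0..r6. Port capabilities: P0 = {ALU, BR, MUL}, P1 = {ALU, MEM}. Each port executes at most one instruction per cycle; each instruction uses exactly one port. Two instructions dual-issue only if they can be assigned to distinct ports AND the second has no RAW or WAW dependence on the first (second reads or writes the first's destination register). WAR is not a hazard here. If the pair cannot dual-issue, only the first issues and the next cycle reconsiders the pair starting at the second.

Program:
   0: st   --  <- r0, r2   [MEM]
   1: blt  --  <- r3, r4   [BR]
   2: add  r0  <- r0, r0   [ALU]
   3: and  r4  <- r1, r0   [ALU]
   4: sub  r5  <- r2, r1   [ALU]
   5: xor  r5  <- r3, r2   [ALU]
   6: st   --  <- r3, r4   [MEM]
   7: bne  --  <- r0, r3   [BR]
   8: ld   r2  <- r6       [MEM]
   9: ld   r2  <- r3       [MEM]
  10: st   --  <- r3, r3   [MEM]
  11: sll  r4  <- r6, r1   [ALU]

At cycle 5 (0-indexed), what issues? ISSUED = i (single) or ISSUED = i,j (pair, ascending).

ISSUED = 9

0. st/blt @i0&i1  | 2-wide
1. add @i2  | RAW r0
2. and/sub @i3&i4  | 2-wide
3. xor/st @i5&i6  | 2-wide
4. bne/ld @i7&i8  | 2-wide
5. ld @i9  | no-port MEM/MEM
6. st/sll @i10&i11  | 2-wide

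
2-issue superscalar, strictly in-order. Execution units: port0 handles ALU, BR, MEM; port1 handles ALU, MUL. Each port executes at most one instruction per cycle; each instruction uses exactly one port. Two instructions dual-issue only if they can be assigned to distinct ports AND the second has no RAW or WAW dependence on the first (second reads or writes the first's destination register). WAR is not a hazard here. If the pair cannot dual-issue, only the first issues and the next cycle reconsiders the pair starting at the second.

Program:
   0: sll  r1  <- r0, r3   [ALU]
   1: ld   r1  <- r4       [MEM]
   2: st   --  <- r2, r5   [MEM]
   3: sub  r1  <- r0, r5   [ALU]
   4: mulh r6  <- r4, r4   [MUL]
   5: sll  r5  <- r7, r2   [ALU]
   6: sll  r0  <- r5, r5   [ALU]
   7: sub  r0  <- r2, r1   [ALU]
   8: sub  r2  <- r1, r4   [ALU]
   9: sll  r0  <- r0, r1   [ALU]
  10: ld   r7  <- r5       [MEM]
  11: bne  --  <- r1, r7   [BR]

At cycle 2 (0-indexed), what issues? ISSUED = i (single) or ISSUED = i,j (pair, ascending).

ISSUED = 2,3

t=0 i0:sll ; WAW r1
t=1 i1:ld ; no-port MEM/MEM
t=2 i2,i3:st/sub ; 2-wide
t=3 i4,i5:mulh/sll ; 2-wide
t=4 i6:sll ; WAW r0
t=5 i7,i8:sub/sub ; 2-wide
t=6 i9,i10:sll/ld ; 2-wide
t=7 i11:bne ; tail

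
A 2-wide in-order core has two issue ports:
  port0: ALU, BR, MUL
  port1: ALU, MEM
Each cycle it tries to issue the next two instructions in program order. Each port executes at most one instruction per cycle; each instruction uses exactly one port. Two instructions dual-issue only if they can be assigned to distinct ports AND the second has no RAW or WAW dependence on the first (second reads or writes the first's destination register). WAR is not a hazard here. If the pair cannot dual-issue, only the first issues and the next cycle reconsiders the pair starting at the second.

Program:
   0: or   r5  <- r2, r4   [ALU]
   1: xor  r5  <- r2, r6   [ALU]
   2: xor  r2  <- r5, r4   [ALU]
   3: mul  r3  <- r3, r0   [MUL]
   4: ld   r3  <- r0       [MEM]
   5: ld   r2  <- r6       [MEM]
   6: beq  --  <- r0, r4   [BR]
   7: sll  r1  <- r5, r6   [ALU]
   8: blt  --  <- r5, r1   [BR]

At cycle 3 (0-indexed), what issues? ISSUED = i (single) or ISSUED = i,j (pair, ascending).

ISSUED = 4

0. or @i0  | WAW r5
1. xor @i1  | RAW r5
2. xor mul @i2&i3  | 2-wide
3. ld @i4  | no-port MEM/MEM
4. ld beq @i5&i6  | 2-wide
5. sll @i7  | RAW r1
6. blt @i8  | tail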